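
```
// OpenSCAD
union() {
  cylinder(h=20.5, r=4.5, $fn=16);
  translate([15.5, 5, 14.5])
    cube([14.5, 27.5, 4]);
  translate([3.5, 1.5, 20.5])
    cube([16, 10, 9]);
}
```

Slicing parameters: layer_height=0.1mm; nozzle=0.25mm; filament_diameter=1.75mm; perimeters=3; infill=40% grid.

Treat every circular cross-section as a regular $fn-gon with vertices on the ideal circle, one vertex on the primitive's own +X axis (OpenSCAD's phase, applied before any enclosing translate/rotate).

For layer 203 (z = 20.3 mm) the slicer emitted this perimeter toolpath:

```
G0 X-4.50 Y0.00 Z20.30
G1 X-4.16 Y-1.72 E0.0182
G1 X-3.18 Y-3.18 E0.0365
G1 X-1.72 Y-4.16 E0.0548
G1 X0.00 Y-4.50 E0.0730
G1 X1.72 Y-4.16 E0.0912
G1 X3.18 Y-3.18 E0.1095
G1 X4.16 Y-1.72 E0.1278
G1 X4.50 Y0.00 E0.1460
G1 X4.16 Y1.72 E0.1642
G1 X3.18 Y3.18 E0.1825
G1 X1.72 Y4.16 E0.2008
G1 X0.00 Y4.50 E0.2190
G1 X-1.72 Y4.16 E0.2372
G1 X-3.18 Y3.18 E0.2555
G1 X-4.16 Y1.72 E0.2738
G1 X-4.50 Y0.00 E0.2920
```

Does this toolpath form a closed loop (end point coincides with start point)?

Start point (G0): (-4.50, 0.00). End point (last G1): the path returns to the start — closed.

yes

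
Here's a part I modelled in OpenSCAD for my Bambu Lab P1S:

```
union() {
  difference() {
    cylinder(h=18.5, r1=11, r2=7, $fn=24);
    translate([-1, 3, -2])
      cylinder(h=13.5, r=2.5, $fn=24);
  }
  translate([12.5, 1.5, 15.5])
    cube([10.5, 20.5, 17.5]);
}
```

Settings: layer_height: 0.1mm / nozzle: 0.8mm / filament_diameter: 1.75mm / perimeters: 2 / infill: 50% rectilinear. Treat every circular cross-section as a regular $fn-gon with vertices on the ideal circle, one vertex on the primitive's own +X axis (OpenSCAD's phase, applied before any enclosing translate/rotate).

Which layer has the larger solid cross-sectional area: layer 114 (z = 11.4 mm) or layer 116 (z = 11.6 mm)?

layer 116 (z = 11.6 mm)

Layer 114 (z = 11.4): the cone (r1=11→r2=7) has section circumradius 8.535 here — a regular 24-gon (area = (24/2)·8.535²·sin(360°/24) = 226.26 mm²); the r=2.5 cylinder at (-1, 3) contributes a regular 24-gon of circumradius 2.5 (area = (24/2)·2.500²·sin(360°/24) = 19.41 mm²); Subtracting the remaining from the first: starting from the cone (226.26 mm²), the r=2.5 cylinder at (-1, 3) lies wholly inside it (removes its full 19.41 mm² and its 15.66 mm outline becomes a hole wall) — area = 206.84 mm²; the cube at (12.5, 1.5) is not intersected at this z (z outside [15.5, 33]); Taking the union: only that combined region is present, so the union is just that shape — area = 206.84 mm². So its area = 206.84 mm². Layer 116 (z = 11.6): the cone (r1=11→r2=7) has section circumradius 8.492 here — a regular 24-gon (area = (24/2)·8.492²·sin(360°/24) = 223.97 mm²); the cylinder at (-1, 3) is absent (z outside [-2, 11.5]); After the difference (first − rest): none of the subtracted shapes is present at this height, so the cone is unchanged — area = 223.97 mm²; the cube at (12.5, 1.5) is not intersected at this z (z outside [15.5, 33]); Combining (union): only that combined region is present, so the union is just that shape — area = 223.97 mm². So its area = 223.97 mm². Layer 116 is larger (223.97 vs 206.84 mm²).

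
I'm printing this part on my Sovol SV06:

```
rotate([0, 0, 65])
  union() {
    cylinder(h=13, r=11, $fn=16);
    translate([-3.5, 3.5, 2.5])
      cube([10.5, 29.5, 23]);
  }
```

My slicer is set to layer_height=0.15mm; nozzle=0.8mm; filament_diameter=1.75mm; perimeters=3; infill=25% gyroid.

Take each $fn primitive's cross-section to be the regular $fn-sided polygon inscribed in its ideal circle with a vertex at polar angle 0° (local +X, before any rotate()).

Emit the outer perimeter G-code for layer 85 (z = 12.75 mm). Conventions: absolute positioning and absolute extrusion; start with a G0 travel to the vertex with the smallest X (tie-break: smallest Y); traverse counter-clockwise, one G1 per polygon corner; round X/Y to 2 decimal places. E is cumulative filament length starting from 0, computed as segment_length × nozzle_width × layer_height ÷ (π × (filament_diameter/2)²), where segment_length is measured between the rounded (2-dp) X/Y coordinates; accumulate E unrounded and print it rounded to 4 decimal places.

G0 X-31.39 Y10.77 Z12.75
G1 X-10.82 Y1.18 E1.1323
G1 X-10.99 Y0.48 E1.1682
G1 X-10.34 Y-3.76 E1.3822
G1 X-8.11 Y-7.43 E1.5965
G1 X-4.65 Y-9.97 E1.8106
G1 X-0.48 Y-10.99 E2.0248
G1 X3.76 Y-10.34 E2.2388
G1 X7.43 Y-8.11 E2.4531
G1 X9.97 Y-4.65 E2.6672
G1 X10.99 Y-0.48 E2.8814
G1 X10.34 Y3.76 E3.0954
G1 X8.11 Y7.43 E3.3096
G1 X4.65 Y9.97 E3.5238
G1 X0.48 Y10.99 E3.7379
G1 X-3.76 Y10.34 E3.9519
G1 X-4.56 Y9.85 E3.9987
G1 X-26.95 Y20.29 E5.2313
G1 X-31.39 Y10.77 E5.7553

At z = 12.75 mm: the r=11 cylinder gives a regular 16-gon of circumradius 11 (constant along its height); the 10.5×29.5 cube at (-3.5, 3.5) contributes its full rectangle; Merging all regions: the regions partially overlap (shared area 70.83 mm²), so overlapping operands fuse into one piece — 1 connected region; (whole slice rotated 65° about Z — lengths, areas and connectivity unchanged). The outline is a single polygon with 18 vertices. Extrusion per mm of travel: 0.8 × 0.15 / (π × 0.875²) = 0.049890. Accumulating E over each segment gives final E = 5.7553.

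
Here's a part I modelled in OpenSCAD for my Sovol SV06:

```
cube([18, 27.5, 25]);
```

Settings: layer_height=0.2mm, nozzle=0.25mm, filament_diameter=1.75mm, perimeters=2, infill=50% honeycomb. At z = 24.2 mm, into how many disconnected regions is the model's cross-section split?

At z = 24.2 mm: the cube (footprint 18×27.5) is included at this height. The result has 1 disconnected region.

1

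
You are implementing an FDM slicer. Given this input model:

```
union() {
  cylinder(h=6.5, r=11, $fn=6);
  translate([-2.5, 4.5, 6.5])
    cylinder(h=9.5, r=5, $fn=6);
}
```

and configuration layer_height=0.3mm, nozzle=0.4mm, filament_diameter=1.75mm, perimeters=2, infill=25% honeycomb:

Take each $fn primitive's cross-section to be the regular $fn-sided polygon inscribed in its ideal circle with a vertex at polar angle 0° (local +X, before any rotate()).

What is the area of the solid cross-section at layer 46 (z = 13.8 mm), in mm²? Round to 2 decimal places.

64.95 mm²

At z = 13.8 mm: the cylinder is absent (z outside [0, 6.5]); the r=5 cylinder at (-2.5, 4.5) gives a regular 6-gon of circumradius 5 (constant along its height) (area = (6/2)·5.000²·sin(360°/6) = 64.95 mm²); Taking the union: only the r=5 cylinder at (-2.5, 4.5) is present, so the union is just that shape — area = 64.95 mm². Overall, the cross-section is a single solid region. Net area = 64.95 mm².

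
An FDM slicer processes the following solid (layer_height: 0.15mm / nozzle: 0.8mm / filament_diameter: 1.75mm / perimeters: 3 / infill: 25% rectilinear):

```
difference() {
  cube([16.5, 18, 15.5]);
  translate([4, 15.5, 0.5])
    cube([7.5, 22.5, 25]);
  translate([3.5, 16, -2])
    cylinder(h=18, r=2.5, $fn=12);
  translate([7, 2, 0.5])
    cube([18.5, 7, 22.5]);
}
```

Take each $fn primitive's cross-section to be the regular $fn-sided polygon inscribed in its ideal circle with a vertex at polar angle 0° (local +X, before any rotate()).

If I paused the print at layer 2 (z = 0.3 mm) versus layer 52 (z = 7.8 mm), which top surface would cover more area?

Layer 2 (z = 0.3): the cube (footprint 16.5×18) is included at this height (area 297.00 mm²); the cube at (4, 15.5) does not reach this height (z outside [0.5, 25.5]); the r=2.5 cylinder at (3.5, 16) gives a regular 12-gon of circumradius 2.5 (constant along its height) (area = (12/2)·2.500²·sin(360°/12) = 18.75 mm²); the cube at (7, 2) is not intersected at this z (z outside [0.5, 23]); Subtracting the remaining from the first: starting from the 16.5×18 cube (297.00 mm²), the r=2.5 cylinder at (3.5, 16) partially overlaps it — only the 17.89 mm² overlap (of its 18.75 mm²) is removed, clipping the outline — area = 279.11 mm². So its area = 279.11 mm². Layer 52 (z = 7.8): the cube is present — its section is the full 16.5×18 rectangle (area 297.00 mm²); the 7.5×22.5 cube at (4, 15.5) contributes its full rectangle (area 168.75 mm²); the cylinder at (3.5, 16): section is a regular 12-gon, circumradius r=2.5 (area = (12/2)·2.500²·sin(360°/12) = 18.75 mm²); the cube at (7, 2) is present — its section is the full 18.5×7 rectangle (area 129.50 mm²); Taking the first minus the rest: starting from the 16.5×18 cube (297.00 mm²), the 7.5×22.5 cube at (4, 15.5) partially overlaps it — only the 18.75 mm² overlap (of its 168.75 mm²) is removed, clipping the outline; the r=2.5 cylinder at (3.5, 16) partially overlaps it — only the 13.67 mm² overlap (of its 18.75 mm²) is removed, clipping the outline; the 18.5×7 cube at (7, 2) partially overlaps it — only the 66.50 mm² overlap (of its 129.50 mm²) is removed, clipping the outline — area = 198.08 mm². So its area = 198.08 mm². Layer 2 is larger (279.11 vs 198.08 mm²).

layer 2 (z = 0.3 mm)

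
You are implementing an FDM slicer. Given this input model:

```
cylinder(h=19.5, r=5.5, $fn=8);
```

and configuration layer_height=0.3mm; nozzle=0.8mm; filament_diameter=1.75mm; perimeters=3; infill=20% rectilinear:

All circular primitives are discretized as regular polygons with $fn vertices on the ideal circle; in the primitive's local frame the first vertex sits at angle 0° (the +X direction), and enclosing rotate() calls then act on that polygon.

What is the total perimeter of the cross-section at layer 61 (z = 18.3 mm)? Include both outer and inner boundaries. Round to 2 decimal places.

At z = 18.3 mm: the cylinder: section is a regular 8-gon, circumradius r=5.5 (perimeter = 2·8·5.500·sin(180°/8) = 33.68 mm). Overall, the cross-section is a single solid region. Total boundary length (outer) = 33.68 mm.

33.68 mm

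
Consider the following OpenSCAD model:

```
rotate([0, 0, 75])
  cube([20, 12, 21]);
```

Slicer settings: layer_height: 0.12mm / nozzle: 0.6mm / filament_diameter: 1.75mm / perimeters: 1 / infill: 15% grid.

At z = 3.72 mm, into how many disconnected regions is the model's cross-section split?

1

At z = 3.72 mm: the 20×12 cube contributes its full rectangle; (rotated 75° about Z; rotation is an isometry so areas/perimeters/island counts are preserved). The result has 1 disconnected region.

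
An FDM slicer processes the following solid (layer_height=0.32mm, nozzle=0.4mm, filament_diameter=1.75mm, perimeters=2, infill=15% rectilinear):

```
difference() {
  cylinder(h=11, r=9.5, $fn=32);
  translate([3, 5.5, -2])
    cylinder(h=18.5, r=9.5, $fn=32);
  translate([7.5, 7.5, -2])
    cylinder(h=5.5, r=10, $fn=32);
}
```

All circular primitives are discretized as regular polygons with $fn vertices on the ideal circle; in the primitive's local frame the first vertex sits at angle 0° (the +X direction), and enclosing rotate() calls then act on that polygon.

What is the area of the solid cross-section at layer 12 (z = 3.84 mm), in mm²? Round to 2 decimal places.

At z = 3.84 mm: the r=9.5 cylinder gives a regular 32-gon of circumradius 9.5 (constant along its height) (area = (32/2)·9.500²·sin(360°/32) = 281.71 mm²); the cylinder at (3, 5.5): section is a regular 32-gon, circumradius r=9.5 (area = (32/2)·9.500²·sin(360°/32) = 281.71 mm²); the cylinder at (7.5, 7.5) is absent (z outside [-2, 3.5]); After the difference (first − rest): starting from the r=9.5 cylinder (281.71 mm²), the r=9.5 cylinder at (3, 5.5) partially overlaps it — only the 165.24 mm² overlap (of its 281.71 mm²) is removed, clipping the outline — area = 116.47 mm². Overall, the cross-section is a single solid region. Net area = 116.47 mm².

116.47 mm²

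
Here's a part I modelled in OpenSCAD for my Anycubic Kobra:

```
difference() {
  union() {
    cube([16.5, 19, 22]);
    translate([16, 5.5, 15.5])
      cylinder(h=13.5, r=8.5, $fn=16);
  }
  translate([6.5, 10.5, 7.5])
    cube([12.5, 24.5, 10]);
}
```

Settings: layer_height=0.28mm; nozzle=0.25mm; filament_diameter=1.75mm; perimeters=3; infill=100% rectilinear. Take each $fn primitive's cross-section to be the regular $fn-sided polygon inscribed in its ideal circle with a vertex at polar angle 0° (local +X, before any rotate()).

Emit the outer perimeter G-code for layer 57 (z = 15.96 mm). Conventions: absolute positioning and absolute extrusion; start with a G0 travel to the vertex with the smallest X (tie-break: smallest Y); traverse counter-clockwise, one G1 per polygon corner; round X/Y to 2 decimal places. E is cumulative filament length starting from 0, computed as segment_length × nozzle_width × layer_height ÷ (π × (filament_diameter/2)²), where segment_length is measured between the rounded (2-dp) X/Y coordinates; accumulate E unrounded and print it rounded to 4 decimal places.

At z = 15.96 mm: the cube is present — its section is the full 16.5×19 rectangle; the r=8.5 cylinder at (16, 5.5) gives a regular 16-gon of circumradius 8.5 (constant along its height); Combining (union): the regions partially overlap (shared area 104.83 mm²), so overlapping operands fuse into one piece — 1 connected region; the cube at (6.5, 10.5) is present — its section is the full 12.5×24.5 rectangle; Taking the first minus the rest: starting from that combined region, the 12.5×24.5 cube at (6.5, 10.5) partially overlaps it — only the 92.88 mm² overlap (of its 306.25 mm²) is removed, clipping the outline — 1 connected region. The outline is a single polygon with 17 vertices. Extrusion per mm of travel: 0.25 × 0.28 / (π × 0.875²) = 0.029103. Accumulating E over each segment gives final E = 2.6123.

G0 X0.00 Y0.00 Z15.96
G1 X9.65 Y0.00 E0.2808
G1 X9.99 Y-0.51 E0.2987
G1 X12.75 Y-2.35 E0.3952
G1 X16.00 Y-3.00 E0.4917
G1 X19.25 Y-2.35 E0.5881
G1 X22.01 Y-0.51 E0.6847
G1 X23.85 Y2.25 E0.7812
G1 X24.50 Y5.50 E0.8777
G1 X23.85 Y8.75 E0.9741
G1 X22.01 Y11.51 E1.0707
G1 X19.25 Y13.35 E1.1672
G1 X19.00 Y13.40 E1.1746
G1 X19.00 Y10.50 E1.2590
G1 X6.50 Y10.50 E1.6228
G1 X6.50 Y19.00 E1.8702
G1 X0.00 Y19.00 E2.0593
G1 X0.00 Y0.00 E2.6123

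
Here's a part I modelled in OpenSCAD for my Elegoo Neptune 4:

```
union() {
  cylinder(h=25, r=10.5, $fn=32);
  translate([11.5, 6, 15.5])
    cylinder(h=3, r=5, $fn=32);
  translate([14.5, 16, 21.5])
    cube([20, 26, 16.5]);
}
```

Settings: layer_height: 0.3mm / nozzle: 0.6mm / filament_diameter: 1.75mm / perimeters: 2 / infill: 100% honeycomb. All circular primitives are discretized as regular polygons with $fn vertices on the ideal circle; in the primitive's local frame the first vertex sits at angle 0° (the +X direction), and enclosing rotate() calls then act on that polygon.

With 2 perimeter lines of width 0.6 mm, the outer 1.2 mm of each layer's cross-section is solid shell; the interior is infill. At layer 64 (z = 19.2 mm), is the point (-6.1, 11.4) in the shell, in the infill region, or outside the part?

At z = 19.2 mm: the r=10.5 cylinder gives a regular 32-gon of circumradius 10.5 (constant along its height); the cylinder at (11.5, 6) is absent (z outside [15.5, 18.5]); the cube at (14.5, 16) does not reach this height (z outside [21.5, 38]); Taking the union: only the r=10.5 cylinder is present, so the union is just that shape — 1 connected region. Overall, the cross-section is a single solid region. The nearest boundary edge runs (-4.02, 9.70)→(-5.83, 8.73); distance from the point to it = 2.48 mm. The point is not inside any of the regions above, so it lies outside the cross-section (2.48 mm from the nearest boundary).

outside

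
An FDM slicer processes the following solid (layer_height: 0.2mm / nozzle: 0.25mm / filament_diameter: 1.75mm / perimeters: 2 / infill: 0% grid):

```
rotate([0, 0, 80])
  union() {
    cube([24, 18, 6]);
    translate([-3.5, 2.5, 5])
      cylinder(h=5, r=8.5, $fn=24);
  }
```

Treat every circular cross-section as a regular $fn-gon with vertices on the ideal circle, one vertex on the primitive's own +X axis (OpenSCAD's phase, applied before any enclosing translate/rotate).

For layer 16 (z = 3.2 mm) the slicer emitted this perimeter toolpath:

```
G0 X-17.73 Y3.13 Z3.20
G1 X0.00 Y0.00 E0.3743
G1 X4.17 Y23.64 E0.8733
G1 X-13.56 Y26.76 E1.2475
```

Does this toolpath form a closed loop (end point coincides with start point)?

no

Start point (G0): (-17.73, 3.13). End point (last G1): the path does not return to the start — open.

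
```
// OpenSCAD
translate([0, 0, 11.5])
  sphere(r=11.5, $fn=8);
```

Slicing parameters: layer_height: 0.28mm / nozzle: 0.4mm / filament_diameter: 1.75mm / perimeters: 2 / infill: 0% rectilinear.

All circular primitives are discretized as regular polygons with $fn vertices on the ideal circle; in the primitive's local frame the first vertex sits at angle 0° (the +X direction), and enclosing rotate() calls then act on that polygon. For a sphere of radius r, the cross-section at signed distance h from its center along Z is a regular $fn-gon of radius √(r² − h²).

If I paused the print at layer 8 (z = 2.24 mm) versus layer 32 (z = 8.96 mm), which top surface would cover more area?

Layer 8 (z = 2.24): the sphere: section is a regular 8-gon, circumradius = √(r²−h²) = √(11.5²−9.26²) = 6.819 (area = (8/2)·6.819²·sin(360°/8) = 131.53 mm²). So its area = 131.53 mm². Layer 32 (z = 8.96): the r=11.5 sphere slices to a regular 8-gon of circumradius 11.216 (√(r²−h²) with h=2.54 from center) (area = (8/2)·11.216²·sin(360°/8) = 355.81 mm²). So its area = 355.81 mm². Layer 32 is larger (355.81 vs 131.53 mm²).

layer 32 (z = 8.96 mm)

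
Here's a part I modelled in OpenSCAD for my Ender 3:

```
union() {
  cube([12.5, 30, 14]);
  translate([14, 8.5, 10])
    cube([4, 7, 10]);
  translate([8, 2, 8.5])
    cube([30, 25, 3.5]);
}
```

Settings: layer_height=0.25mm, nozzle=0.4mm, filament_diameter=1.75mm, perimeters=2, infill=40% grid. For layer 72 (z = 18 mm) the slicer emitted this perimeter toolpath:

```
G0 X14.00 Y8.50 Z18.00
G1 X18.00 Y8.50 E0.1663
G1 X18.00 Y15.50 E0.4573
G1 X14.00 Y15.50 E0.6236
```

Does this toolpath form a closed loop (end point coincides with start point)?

no

Start point (G0): (14.00, 8.50). End point (last G1): the path does not return to the start — open.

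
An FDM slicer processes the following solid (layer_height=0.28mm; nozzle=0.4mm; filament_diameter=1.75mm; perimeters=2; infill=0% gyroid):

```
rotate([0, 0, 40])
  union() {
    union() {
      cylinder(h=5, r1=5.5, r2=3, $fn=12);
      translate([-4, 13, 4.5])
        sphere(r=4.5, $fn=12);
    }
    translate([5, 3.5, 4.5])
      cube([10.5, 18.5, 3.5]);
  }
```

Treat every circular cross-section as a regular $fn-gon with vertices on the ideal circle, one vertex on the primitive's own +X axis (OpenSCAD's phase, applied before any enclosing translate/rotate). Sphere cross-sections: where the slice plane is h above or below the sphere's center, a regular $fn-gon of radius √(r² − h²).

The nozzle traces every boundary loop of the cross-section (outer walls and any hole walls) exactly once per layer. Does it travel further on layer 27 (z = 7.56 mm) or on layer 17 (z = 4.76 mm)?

Layer 27 (z = 7.56): the cone is not intersected at this z (z outside [0, 5]); the r=4.5 sphere at (-4, 13) contributes a regular 12-gon of circumradius √(4.5²−3.06²) = 3.299 (perimeter = 2·12·3.299·sin(180°/12) = 20.50 mm); Merging all regions: only the r=4.5 sphere at (-4, 13) is present, so the union is just that shape — boundary = 20.50 mm; the cube at (5, 3.5) is present — its section is the full 10.5×18.5 rectangle (perimeter 58.00 mm); Merging all regions: the 2 present regions are separate (no shared area or edge), so areas and boundary lengths simply add and each stays a separate island — boundary = 78.50 mm; (whole slice rotated 40° about Z — lengths, areas and connectivity unchanged). So its perimeter = 78.50 mm. Layer 17 (z = 4.76): the cone: at t=0.952 of its height the radius interpolates to r₁+(r₂−r₁)t = 3.120, giving a regular 12-gon of that circumradius (perimeter = 2·12·3.120·sin(180°/12) = 19.38 mm); the r=4.5 sphere at (-4, 13) contributes a regular 12-gon of circumradius √(4.5²−0.26²) = 4.492 (perimeter = 2·12·4.492·sin(180°/12) = 27.91 mm); Combining (union): the 2 present regions are separate (no shared area or edge), so areas and boundary lengths simply add and each stays a separate island — boundary = 47.29 mm; the cube at (5, 3.5) is present — its section is the full 10.5×18.5 rectangle (perimeter 58.00 mm); Combining (union): the 2 present regions are separate (no shared area or edge), so areas and boundary lengths simply add and each stays a separate island — boundary = 105.29 mm; (rotated 40° about Z; rotation is an isometry so areas/perimeters/island counts are preserved). So its perimeter = 105.29 mm. Layer 17 is larger (105.29 vs 78.50 mm).

layer 17 (z = 4.76 mm)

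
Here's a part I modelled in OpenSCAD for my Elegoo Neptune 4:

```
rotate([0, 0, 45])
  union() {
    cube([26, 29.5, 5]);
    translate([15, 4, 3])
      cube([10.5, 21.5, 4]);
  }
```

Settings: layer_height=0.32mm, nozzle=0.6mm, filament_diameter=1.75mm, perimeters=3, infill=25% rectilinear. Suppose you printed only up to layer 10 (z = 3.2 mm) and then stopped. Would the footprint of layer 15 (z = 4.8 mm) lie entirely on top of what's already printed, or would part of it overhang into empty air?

Compare the two slices. At z = 3.2: the cube is present — its section is the full 26×29.5 rectangle (area 767.00 mm²); the cube at (15, 4) (footprint 10.5×21.5) is included at this height (area 225.75 mm²); Taking the union: the 10.5×21.5 cube at (15, 4) lies entirely inside the 26×29.5 cube, so the union is just the 26×29.5 cube — area = 767.00 mm²; (rotated 45° about Z; rotation is an isometry so areas/perimeters/island counts are preserved). At z = 4.8: the cube is present — its section is the full 26×29.5 rectangle (area 767.00 mm²); the cube at (15, 4) (footprint 10.5×21.5) is included at this height (area 225.75 mm²); Combining (union): the 10.5×21.5 cube at (15, 4) lies entirely inside the 26×29.5 cube, so the union is just the 26×29.5 cube — area = 767.00 mm²; (whole slice rotated 45° about Z — lengths, areas and connectivity unchanged). Checking containment: the cross-section at z = 4.8 is a subset of the cross-section at z = 3.2.

entirely on top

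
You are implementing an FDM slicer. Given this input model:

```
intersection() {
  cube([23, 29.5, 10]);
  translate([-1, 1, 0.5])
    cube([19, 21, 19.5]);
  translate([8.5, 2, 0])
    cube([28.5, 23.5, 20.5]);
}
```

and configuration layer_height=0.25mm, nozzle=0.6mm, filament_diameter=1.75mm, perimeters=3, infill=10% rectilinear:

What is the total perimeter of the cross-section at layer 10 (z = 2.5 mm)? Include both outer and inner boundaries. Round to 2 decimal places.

At z = 2.5 mm: the cube is present — its section is the full 23×29.5 rectangle (perimeter 105.00 mm); the cube at (-1, 1) (footprint 19×21) is included at this height (perimeter 80.00 mm); the cube at (8.5, 2) is present — its section is the full 28.5×23.5 rectangle (perimeter 104.00 mm); Taking the intersection: the 19×21 cube at (-1, 1) partially overlaps the 23×29.5 cube; clipping to the common part keeps 378.00 mm²; the 28.5×23.5 cube at (8.5, 2) partially overlaps the running intersection; clipping to the common part keeps 190.00 mm² — boundary = 59.00 mm. Overall, the cross-section is a single solid region. Total boundary length (outer) = 59.00 mm.

59.00 mm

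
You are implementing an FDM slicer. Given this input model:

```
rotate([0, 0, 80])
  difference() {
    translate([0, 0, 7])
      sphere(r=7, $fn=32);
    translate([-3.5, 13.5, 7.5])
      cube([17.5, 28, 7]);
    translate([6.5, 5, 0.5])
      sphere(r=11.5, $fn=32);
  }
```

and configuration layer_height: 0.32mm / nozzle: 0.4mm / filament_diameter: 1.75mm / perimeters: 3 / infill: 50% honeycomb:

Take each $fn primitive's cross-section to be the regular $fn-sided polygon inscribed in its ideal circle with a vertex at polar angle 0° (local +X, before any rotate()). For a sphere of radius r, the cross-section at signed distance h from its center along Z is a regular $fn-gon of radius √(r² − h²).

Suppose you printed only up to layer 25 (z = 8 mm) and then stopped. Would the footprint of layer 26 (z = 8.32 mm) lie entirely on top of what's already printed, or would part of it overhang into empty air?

Compare the two slices. At z = 8: the r=7 sphere slices to a regular 32-gon of circumradius 6.928 (√(r²−h²) with h=1 from center) (area = (32/2)·6.928²·sin(360°/32) = 149.83 mm²); the 17.5×28 cube at (-3.5, 13.5) contributes its full rectangle (area 490.00 mm²); the sphere at (6.5, 5): section is a regular 32-gon, circumradius = √(r²−h²) = √(11.5²−7.5²) = 8.718 (area = (32/2)·8.718²·sin(360°/32) = 237.23 mm²); Subtracting the remaining from the first: starting from the r=7 sphere (149.83 mm²), the 17.5×28 cube at (-3.5, 13.5) misses the remaining region (no effect); the r=11.5 sphere at (6.5, 5) partially overlaps it — only the 68.33 mm² overlap (of its 237.23 mm²) is removed, clipping the outline — area = 81.50 mm²; (whole slice rotated 80° about Z — lengths, areas and connectivity unchanged). At z = 8.32: the sphere: section is a regular 32-gon, circumradius = √(r²−h²) = √(7²−1.32²) = 6.874 (area = (32/2)·6.874²·sin(360°/32) = 147.51 mm²); the cube at (-3.5, 13.5) (footprint 17.5×28) is included at this height (area 490.00 mm²); the r=11.5 sphere at (6.5, 5) slices to a regular 32-gon of circumradius 8.432 (√(r²−h²) with h=7.82 from center) (area = (32/2)·8.432²·sin(360°/32) = 221.93 mm²); Taking the first minus the rest: starting from the r=7 sphere (147.51 mm²), the 17.5×28 cube at (-3.5, 13.5) misses the remaining region (no effect); the r=11.5 sphere at (6.5, 5) partially overlaps it — only the 63.34 mm² overlap (of its 221.93 mm²) is removed, clipping the outline — area = 84.18 mm²; (whole slice rotated 80° about Z — lengths, areas and connectivity unchanged). Checking containment: at z = 8.32 the cross-section extends beyond the z = 8 cross-section by about 4.10 mm².

part overhangs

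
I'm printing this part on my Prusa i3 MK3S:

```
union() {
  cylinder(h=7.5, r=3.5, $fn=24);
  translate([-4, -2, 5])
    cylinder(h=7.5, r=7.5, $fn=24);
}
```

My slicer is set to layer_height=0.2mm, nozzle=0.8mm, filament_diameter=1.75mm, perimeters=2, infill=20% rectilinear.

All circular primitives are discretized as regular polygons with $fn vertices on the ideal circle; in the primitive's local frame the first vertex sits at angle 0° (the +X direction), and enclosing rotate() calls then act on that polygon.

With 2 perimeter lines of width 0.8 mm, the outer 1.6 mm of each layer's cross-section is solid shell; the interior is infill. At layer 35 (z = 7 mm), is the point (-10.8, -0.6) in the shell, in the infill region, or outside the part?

shell

At z = 7 mm: the cylinder: section is a regular 24-gon, circumradius r=3.5; the cylinder at (-4, -2): section is a regular 24-gon, circumradius r=7.5; Merging all regions: the regions partially overlap (shared area 36.47 mm²), so overlapping operands fuse into one piece — 1 connected region. Overall, the cross-section is a single solid region. The nearest boundary edge runs (-11.50, -2.00)→(-11.24, -0.06); distance from the point to it = 0.51 mm. The point is inside the cross-section, 0.51 mm from the nearest boundary — within the 1.6 mm shell band (2 × 0.8).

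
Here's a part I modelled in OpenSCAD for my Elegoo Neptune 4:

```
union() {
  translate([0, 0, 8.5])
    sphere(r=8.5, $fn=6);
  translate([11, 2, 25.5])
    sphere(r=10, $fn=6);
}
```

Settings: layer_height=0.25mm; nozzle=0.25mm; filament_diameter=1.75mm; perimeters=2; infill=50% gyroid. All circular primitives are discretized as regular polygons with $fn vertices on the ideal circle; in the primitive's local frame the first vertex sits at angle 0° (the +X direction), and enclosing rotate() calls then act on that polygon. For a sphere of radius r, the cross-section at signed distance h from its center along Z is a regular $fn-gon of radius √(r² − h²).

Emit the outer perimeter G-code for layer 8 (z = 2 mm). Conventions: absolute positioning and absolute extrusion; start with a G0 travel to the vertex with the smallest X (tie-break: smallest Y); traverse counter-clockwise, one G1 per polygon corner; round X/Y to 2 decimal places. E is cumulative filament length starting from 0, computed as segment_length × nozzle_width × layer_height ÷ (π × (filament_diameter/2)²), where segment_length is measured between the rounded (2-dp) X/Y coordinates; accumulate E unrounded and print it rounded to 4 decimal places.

G0 X-5.48 Y0.00 Z2.00
G1 X-2.74 Y-4.74 E0.1423
G1 X2.74 Y-4.74 E0.2847
G1 X5.48 Y0.00 E0.4269
G1 X2.74 Y4.74 E0.5692
G1 X-2.74 Y4.74 E0.7116
G1 X-5.48 Y0.00 E0.8538

At z = 2 mm: the r=8.5 sphere contributes a regular 6-gon of circumradius √(8.5²−6.5²) = 5.477; the sphere at (11, 2) is absent (|z−center|=23.500 > r=10); Taking the union: only the r=8.5 sphere is present, so the union is just that shape — 1 connected region. The outline is a single polygon with 6 vertices. Extrusion per mm of travel: 0.25 × 0.25 / (π × 0.875²) = 0.025984. Accumulating E over each segment gives final E = 0.8538.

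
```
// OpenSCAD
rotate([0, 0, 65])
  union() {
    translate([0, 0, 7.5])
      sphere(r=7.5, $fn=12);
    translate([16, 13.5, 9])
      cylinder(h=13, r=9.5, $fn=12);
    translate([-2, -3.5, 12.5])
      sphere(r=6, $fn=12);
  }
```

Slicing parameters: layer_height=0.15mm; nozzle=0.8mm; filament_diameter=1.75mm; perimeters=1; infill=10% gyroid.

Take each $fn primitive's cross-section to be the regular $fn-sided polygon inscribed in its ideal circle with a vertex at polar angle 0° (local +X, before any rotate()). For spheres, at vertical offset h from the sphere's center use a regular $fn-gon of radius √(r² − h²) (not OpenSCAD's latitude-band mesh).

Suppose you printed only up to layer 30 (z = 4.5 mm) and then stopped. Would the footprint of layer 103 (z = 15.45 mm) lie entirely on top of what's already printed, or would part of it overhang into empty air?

Compare the two slices. At z = 4.5: the sphere: section is a regular 12-gon, circumradius = √(r²−h²) = √(7.5²−3²) = 6.874 (area = (12/2)·6.874²·sin(360°/12) = 141.75 mm²); the cylinder at (16, 13.5) does not reach this height (z outside [9, 22]); the sphere at (-2, -3.5) does not reach this height (|z−center|=8.000 > r=6); Combining (union): only the r=7.5 sphere is present, so the union is just that shape — area = 141.75 mm²; (rotated 65° about Z; rotation is an isometry so areas/perimeters/island counts are preserved). At z = 15.45: the sphere is not intersected at this z (|z−center|=7.950 > r=7.5); the r=9.5 cylinder at (16, 13.5) contributes a regular 12-gon of circumradius 9.5 (area = (12/2)·9.500²·sin(360°/12) = 270.75 mm²); the sphere at (-2, -3.5): section is a regular 12-gon, circumradius = √(r²−h²) = √(6²−2.95²) = 5.225 (area = (12/2)·5.225²·sin(360°/12) = 81.89 mm²); Combining (union): the 2 present regions are separate (no shared area or edge), so areas and boundary lengths simply add and each stays a separate island — area = 352.64 mm²; (whole slice rotated 65° about Z — lengths, areas and connectivity unchanged). Checking containment: at z = 15.45 the cross-section extends beyond the z = 4.5 cross-section by about 291.65 mm².

part overhangs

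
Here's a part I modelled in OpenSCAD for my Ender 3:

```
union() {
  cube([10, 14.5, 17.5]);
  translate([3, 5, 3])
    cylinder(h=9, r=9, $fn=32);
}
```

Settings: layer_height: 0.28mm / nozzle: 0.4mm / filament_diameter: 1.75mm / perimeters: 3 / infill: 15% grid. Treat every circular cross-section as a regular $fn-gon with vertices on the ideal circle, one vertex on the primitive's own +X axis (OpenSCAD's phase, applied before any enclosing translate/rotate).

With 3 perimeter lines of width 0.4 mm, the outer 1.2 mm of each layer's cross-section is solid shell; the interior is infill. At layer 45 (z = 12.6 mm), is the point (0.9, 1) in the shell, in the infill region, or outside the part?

shell

At z = 12.6 mm: the cube is present — its section is the full 10×14.5 rectangle; the cylinder at (3, 5) is not intersected at this z (z outside [3, 12]); Combining (union): only the 10×14.5 cube is present, so the union is just that shape — 1 connected region. Overall, the cross-section is a single solid region. The nearest boundary edge runs (0.00, 14.50)→(0.00, 0.00); distance from the point to it = 0.90 mm. The point is inside the cross-section, 0.90 mm from the nearest boundary — within the 1.2 mm shell band (3 × 0.4).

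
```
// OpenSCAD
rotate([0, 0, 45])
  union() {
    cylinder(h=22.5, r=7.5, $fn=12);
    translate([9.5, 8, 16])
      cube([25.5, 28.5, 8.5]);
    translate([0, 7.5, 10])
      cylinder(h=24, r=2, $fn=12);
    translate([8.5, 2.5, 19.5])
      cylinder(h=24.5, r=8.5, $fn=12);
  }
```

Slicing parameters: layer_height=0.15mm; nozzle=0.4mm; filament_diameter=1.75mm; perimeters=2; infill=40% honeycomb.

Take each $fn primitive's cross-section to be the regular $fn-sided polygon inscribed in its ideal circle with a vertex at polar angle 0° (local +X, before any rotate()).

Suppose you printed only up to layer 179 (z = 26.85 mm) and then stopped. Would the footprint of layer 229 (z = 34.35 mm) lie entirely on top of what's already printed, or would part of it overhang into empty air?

Compare the two slices. At z = 26.85: the cylinder is not intersected at this z (z outside [0, 22.5]); the cube at (9.5, 8) does not reach this height (z outside [16, 24.5]); the cylinder at (0, 7.5): section is a regular 12-gon, circumradius r=2 (area = (12/2)·2.000²·sin(360°/12) = 12.00 mm²); the r=8.5 cylinder at (8.5, 2.5) gives a regular 12-gon of circumradius 8.5 (constant along its height) (area = (12/2)·8.500²·sin(360°/12) = 216.75 mm²); Merging all regions: the regions partially overlap — summed areas 228.75 mm² minus the doubly-counted overlap 0.75 mm² gives 228.00 mm² — area = 228.00 mm²; (whole slice rotated 45° about Z — lengths, areas and connectivity unchanged). At z = 34.35: the cylinder does not reach this height (z outside [0, 22.5]); the cube at (9.5, 8) is not intersected at this z (z outside [16, 24.5]); the cylinder at (0, 7.5) does not reach this height (z outside [10, 34]); the cylinder at (8.5, 2.5): section is a regular 12-gon, circumradius r=8.5 (area = (12/2)·8.500²·sin(360°/12) = 216.75 mm²); Merging all regions: only the r=8.5 cylinder at (8.5, 2.5) is present, so the union is just that shape — area = 216.75 mm²; (whole slice rotated 45° about Z — lengths, areas and connectivity unchanged). Checking containment: the cross-section at z = 34.35 is a subset of the cross-section at z = 26.85.

entirely on top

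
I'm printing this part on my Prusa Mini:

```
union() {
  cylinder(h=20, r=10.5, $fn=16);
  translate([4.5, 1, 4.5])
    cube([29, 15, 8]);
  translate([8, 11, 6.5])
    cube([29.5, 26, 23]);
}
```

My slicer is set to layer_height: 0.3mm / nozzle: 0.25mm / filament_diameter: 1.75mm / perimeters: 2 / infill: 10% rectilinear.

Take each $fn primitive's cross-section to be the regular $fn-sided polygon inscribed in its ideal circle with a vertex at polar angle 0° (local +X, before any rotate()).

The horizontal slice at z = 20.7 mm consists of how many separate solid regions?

At z = 20.7 mm: the cylinder is not intersected at this z (z outside [0, 20]); the cube at (4.5, 1) does not reach this height (z outside [4.5, 12.5]); the cube at (8, 11) is present — its section is the full 29.5×26 rectangle; Merging all regions: only the 29.5×26 cube at (8, 11) is present, so the union is just that shape — 1 connected region. The result has 1 disconnected region.

1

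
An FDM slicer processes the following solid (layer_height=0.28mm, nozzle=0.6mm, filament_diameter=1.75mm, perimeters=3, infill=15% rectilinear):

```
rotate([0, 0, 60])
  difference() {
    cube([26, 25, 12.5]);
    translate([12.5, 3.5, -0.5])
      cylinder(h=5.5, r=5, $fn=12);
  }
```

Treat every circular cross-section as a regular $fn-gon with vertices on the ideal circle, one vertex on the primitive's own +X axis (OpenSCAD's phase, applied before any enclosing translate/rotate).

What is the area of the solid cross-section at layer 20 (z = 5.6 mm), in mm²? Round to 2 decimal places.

650.00 mm²

At z = 5.6 mm: the cube is present — its section is the full 26×25 rectangle (area 650.00 mm²); the cylinder at (12.5, 3.5) is not intersected at this z (z outside [-0.5, 5]); After the difference (first − rest): none of the subtracted shapes is present at this height, so the 26×25 cube is unchanged — area = 650.00 mm²; (rotated 60° about Z; rotation is an isometry so areas/perimeters/island counts are preserved). Overall, the cross-section is a single solid region. Net area = 650.00 mm².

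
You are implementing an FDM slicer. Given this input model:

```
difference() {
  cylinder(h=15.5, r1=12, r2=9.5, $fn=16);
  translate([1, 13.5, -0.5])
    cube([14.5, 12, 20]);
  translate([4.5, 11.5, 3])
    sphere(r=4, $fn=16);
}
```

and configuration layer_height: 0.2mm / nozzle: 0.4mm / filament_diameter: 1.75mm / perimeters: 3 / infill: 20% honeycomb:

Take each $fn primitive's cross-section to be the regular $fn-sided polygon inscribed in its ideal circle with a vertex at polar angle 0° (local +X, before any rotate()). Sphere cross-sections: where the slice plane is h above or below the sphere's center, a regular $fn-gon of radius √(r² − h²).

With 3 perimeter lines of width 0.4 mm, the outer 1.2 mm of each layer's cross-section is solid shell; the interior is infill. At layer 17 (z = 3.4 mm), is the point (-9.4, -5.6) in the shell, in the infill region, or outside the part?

At z = 3.4 mm: the cone contributes a regular 16-gon of circumradius 11.452 (interpolated between r1=12 and r2=9.5 at t=0.219); the cube at (1, 13.5) is present — its section is the full 14.5×12 rectangle; the r=4 sphere at (4.5, 11.5) slices to a regular 16-gon of circumradius 3.980 (√(r²−h²) with h=0.4 from center); After the difference (first − rest): starting from the cone, the 14.5×12 cube at (1, 13.5) misses the remaining region (no effect); the r=4 sphere at (4.5, 11.5) partially overlaps it — only the 14.51 mm² overlap (of its 48.49 mm²) is removed, clipping the outline — 1 connected region. Overall, the cross-section is a single solid region. The nearest boundary edge runs (-8.10, -8.10)→(-10.58, -4.38); distance from the point to it = 0.30 mm. The point is inside the cross-section, 0.30 mm from the nearest boundary — within the 1.2 mm shell band (3 × 0.4).

shell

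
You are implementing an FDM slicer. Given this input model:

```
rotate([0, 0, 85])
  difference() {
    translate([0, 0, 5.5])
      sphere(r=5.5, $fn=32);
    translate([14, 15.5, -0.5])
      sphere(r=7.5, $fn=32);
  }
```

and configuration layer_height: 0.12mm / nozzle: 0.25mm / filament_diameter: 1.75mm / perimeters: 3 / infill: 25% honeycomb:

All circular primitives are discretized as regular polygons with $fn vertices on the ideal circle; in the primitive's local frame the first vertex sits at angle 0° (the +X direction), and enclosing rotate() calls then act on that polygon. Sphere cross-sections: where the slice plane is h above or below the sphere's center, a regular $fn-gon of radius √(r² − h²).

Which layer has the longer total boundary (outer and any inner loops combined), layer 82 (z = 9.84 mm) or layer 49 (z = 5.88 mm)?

layer 49 (z = 5.88 mm)

Layer 82 (z = 9.84): the r=5.5 sphere contributes a regular 32-gon of circumradius √(5.5²−4.34²) = 3.379 (perimeter = 2·32·3.379·sin(180°/32) = 21.19 mm); the sphere at (14, 15.5) is not intersected at this z (|z−center|=10.340 > r=7.5); Taking the first minus the rest: none of the subtracted shapes is present at this height, so the r=5.5 sphere is unchanged — boundary = 21.19 mm; (rotated 85° about Z; rotation is an isometry so areas/perimeters/island counts are preserved). So its perimeter = 21.19 mm. Layer 49 (z = 5.88): the sphere: section is a regular 32-gon, circumradius = √(r²−h²) = √(5.5²−0.38²) = 5.487 (perimeter = 2·32·5.487·sin(180°/32) = 34.42 mm); the sphere at (14, 15.5): section is a regular 32-gon, circumradius = √(r²−h²) = √(7.5²−6.38²) = 3.943 (perimeter = 2·32·3.943·sin(180°/32) = 24.73 mm); After the difference (first − rest): starting from the r=5.5 sphere, the r=7.5 sphere at (14, 15.5) misses the remaining region (no effect) — boundary = 34.42 mm; (whole slice rotated 85° about Z — lengths, areas and connectivity unchanged). So its perimeter = 34.42 mm. Layer 49 is larger (34.42 vs 21.19 mm).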